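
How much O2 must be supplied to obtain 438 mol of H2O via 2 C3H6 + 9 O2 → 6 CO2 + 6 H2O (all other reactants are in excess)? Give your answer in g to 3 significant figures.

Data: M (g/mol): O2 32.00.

n(H2O) = 438.0 mol
n(O2) = (9/6) × 438.0 = 657.0 mol
mass = 657.0 × 32.00 = 21020 g

21000 g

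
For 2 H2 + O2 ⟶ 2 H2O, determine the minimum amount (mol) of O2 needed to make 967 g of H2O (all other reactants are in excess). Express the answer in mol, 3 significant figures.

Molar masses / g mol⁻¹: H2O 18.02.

26.8 mol

n(H2O) = 967 / 18.02 = 53.66 mol
n(O2) = (1/2) × 53.66 = 26.83 mol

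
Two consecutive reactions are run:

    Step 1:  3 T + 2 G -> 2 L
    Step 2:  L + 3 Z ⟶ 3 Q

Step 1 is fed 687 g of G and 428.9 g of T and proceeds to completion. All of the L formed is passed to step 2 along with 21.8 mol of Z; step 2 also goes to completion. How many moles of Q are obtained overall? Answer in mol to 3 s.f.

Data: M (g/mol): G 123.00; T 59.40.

14.4 mol

Step 1:
n(G) = 687.0 / 123.00 = 5.585 mol
n(T) = 428.9 / 59.40 = 7.221 mol
n/ν for G = 5.585/2 = 2.793
n/ν for T = 7.221/3 = 2.407
Smallest n/ν is T → limiting reagent.
n(L) produced = (2/3) × 7.221 = 4.814 mol
Step 2:
n(L) available = 4.814 mol
n(Z) = 21.80 mol
n/ν for L = 4.814/1 = 4.814
n/ν for Z = 21.80/3 = 7.267
Smallest n/ν is L → limiting reagent.
n(Q) = (3/1) × 4.814 = 14.44 mol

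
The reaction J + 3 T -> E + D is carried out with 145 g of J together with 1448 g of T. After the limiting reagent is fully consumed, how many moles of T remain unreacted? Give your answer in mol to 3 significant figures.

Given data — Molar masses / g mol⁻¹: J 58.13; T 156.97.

1.74 mol

n(J) = 145.0 / 58.13 = 2.494 mol
n(T) = 1448 / 156.97 = 9.225 mol
n/ν for J = 2.494/1 = 2.494
n/ν for T = 9.225/3 = 3.075
Smallest n/ν is J → limiting reagent.
T consumed = (3/1) × 2.494 = 7.482 mol
T remaining = 9.225 − 7.482 = 1.743 mol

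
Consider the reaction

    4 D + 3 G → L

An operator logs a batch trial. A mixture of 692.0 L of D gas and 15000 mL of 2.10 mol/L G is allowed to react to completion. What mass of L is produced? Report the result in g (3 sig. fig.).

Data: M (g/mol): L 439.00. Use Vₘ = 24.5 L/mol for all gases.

3100 g

n(D) = 692.0 / 24.5 = 28.24 mol
n(G) = 2.10 × 15000/1000 = 31.50 mol
n/ν → D: 7.060, G: 10.50; D is limiting.
n(L) = (1/4) × 28.24 = 7.060 mol
mass = 7.060 × 439.00 = 3099 g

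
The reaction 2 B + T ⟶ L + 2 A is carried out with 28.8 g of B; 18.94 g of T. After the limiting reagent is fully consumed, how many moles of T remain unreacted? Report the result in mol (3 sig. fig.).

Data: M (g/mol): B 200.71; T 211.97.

n(B) = 28.80 / 200.71 = 0.1435 mol
n(T) = 18.94 / 211.97 = 0.08935 mol
n/ν for B = 0.1435/2 = 0.07175
n/ν for T = 0.08935/1 = 0.08935
Smallest n/ν is B → limiting reagent.
T consumed = (1/2) × 0.1435 = 0.07175 mol
T remaining = 0.08935 − 0.07175 = 0.01760 mol

0.0176 mol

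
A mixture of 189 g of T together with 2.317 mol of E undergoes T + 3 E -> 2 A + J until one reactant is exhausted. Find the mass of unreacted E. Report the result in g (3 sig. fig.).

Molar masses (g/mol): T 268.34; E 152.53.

n(T) = 189.0 / 268.34 = 0.7043 mol
n(E) = 2.317 mol
n/ν for T = 0.7043/1 = 0.7043
n/ν for E = 2.317/3 = 0.7723
Smallest n/ν is T → limiting reagent.
E consumed = (3/1) × 0.7043 = 2.113 mol
E remaining = 2.317 − 2.113 = 0.2040 mol
mass = 0.2040 × 152.53 = 31.12 g

31.1 g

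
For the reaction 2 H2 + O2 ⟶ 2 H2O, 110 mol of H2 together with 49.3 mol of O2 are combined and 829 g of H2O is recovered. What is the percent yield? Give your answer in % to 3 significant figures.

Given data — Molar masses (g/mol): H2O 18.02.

46.7 %

n(H2) = 110.0 mol
n(O2) = 49.30 mol
n/ν for H2 = 110.0/2 = 55.00
n/ν for O2 = 49.30/1 = 49.30
Smallest n/ν is O2 → limiting reagent.
theoretical n(H2O) = (2/1) × 49.30 = 98.60 mol → 1777 g
% yield = 829 / 1777 × 100 = 46.65 %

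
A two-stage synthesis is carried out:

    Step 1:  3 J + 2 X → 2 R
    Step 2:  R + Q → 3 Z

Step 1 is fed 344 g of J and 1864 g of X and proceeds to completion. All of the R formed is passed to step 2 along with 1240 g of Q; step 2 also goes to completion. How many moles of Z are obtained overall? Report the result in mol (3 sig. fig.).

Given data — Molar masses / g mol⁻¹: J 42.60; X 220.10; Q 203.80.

16.2 mol

Step 1:
n(J) = 344.0 / 42.60 = 8.075 mol
n(X) = 1864 / 220.10 = 8.469 mol
n/ν for J = 8.075/3 = 2.692
n/ν for X = 8.469/2 = 4.235
Smallest n/ν is J → limiting reagent.
n(R) produced = (2/3) × 8.075 = 5.383 mol
Step 2:
n(R) available = 5.383 mol
n(Q) = 1240 / 203.80 = 6.084 mol
n/ν for R = 5.383/1 = 5.383
n/ν for Q = 6.084/1 = 6.084
Smallest n/ν is R → limiting reagent.
n(Z) = (3/1) × 5.383 = 16.15 mol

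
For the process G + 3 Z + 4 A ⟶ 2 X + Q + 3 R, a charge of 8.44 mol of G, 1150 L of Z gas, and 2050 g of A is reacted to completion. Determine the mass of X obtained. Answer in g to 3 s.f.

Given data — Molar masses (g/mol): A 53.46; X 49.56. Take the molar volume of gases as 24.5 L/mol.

n(G) = 8.440 mol
n(Z) = 1150 / 24.5 = 46.94 mol
n(A) = 2050 / 53.46 = 38.35 mol
n/ν → G: 8.440, Z: 15.65, A: 9.588; G is limiting.
n(X) = (2/1) × 8.440 = 16.88 mol
mass = 16.88 × 49.56 = 836.6 g

837 g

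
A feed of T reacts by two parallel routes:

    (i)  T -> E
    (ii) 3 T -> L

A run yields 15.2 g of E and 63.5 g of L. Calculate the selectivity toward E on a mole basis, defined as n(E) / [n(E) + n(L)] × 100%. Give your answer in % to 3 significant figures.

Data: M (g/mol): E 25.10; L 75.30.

41.8 %

n(E) = 15.2 / 25.10 = 0.6056 mol
n(L) = 63.5 / 75.30 = 0.8433 mol
selectivity = 0.6056/(0.6056+0.8433) × 100 = 41.80 %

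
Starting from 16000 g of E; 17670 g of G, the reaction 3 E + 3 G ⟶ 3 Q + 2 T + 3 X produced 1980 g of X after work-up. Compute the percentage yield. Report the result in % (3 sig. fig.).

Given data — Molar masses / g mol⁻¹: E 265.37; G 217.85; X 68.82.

n(E) = 16000 / 265.37 = 60.29 mol
n(G) = 17670 / 217.85 = 81.11 mol
n/ν → E: 20.10, G: 27.04; E is limiting.
theoretical n(X) = (3/3) × 60.29 = 60.29 mol → 4149 g
% yield = 1980 / 4149 × 100 = 47.72 %

47.7 %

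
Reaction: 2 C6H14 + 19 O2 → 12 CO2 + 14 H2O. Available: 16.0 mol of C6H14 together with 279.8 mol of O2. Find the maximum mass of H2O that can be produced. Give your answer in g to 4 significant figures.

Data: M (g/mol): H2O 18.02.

n(C6H14) = 16.00 mol
n(O2) = 279.8 mol
n/ν → C6H14: 8.000, O2: 14.73; C6H14 is limiting.
n(H2O) = (14/2) × 16.00 = 112.0 mol
mass = 112.0 × 18.02 = 2018 g

2018 g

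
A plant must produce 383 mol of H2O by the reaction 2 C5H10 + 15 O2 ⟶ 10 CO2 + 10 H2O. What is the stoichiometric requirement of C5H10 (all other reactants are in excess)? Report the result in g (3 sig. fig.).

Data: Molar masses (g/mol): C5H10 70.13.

n(H2O) = 383.0 mol
n(C5H10) = (2/10) × 383.0 = 76.60 mol
mass = 76.60 × 70.13 = 5372 g

5370 g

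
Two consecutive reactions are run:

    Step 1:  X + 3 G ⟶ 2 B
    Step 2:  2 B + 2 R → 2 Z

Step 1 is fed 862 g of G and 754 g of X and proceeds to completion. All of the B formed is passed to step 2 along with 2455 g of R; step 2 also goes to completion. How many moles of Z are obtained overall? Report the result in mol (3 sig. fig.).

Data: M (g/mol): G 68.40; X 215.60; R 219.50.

6.99 mol

Step 1:
n(G) = 862.0 / 68.40 = 12.60 mol
n(X) = 754.0 / 215.60 = 3.497 mol
n/ν → G: 4.200, X: 3.497; X is limiting.
n(B) produced = (2/1) × 3.497 = 6.994 mol
Step 2:
n(B) available = 6.994 mol
n(R) = 2455 / 219.50 = 11.18 mol
n/ν → B: 3.497, R: 5.590; B is limiting.
n(Z) = (2/2) × 6.994 = 6.994 mol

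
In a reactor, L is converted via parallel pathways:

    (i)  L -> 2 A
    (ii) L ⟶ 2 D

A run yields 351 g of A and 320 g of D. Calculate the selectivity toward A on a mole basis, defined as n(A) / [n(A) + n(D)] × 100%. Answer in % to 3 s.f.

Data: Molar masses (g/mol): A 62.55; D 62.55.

n(A) = 351 / 62.55 = 5.612 mol
n(D) = 320 / 62.55 = 5.116 mol
selectivity = 5.612/(5.612+5.116) × 100 = 52.31 %

52.3 %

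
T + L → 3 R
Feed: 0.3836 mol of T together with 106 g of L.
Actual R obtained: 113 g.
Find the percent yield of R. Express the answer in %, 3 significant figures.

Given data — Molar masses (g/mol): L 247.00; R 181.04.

n(T) = 0.3836 mol
n(L) = 106.0 / 247.00 = 0.4291 mol
n/ν for T = 0.3836/1 = 0.3836
n/ν for L = 0.4291/1 = 0.4291
Smallest n/ν is T → limiting reagent.
theoretical n(R) = (3/1) × 0.3836 = 1.151 mol → 208.4 g
% yield = 113 / 208.4 × 100 = 54.22 %

54.2 %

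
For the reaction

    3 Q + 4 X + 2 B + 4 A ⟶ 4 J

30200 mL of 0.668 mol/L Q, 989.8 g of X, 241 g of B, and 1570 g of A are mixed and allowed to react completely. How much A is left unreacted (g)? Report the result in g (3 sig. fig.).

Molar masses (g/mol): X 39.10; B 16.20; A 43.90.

n(Q) = 0.668 × 30200/1000 = 20.17 mol
n(X) = 989.8 / 39.10 = 25.31 mol
n(B) = 241.0 / 16.20 = 14.88 mol
n(A) = 1570 / 43.90 = 35.76 mol
n/ν for Q = 20.17/3 = 6.723
n/ν for X = 25.31/4 = 6.328
n/ν for B = 14.88/2 = 7.440
n/ν for A = 35.76/4 = 8.940
Smallest n/ν is X → limiting reagent.
A consumed = (4/4) × 25.31 = 25.31 mol
A remaining = 35.76 − 25.31 = 10.45 mol
mass = 10.45 × 43.90 = 458.8 g

459 g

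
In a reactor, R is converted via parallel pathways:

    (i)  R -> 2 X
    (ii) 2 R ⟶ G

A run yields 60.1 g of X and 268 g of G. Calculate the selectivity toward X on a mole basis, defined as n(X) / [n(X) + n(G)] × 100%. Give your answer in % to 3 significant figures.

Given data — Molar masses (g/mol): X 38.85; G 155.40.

n(X) = 60.1 / 38.85 = 1.547 mol
n(G) = 268 / 155.40 = 1.725 mol
selectivity = 1.547/(1.547+1.725) × 100 = 47.28 %

47.3 %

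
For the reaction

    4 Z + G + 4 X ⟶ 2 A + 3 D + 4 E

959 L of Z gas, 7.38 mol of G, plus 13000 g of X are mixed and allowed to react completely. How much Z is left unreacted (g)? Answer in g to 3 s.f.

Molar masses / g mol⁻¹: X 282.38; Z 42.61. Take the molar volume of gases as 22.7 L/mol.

542 g

n(Z) = 959.0 / 22.7 = 42.25 mol
n(G) = 7.380 mol
n(X) = 13000 / 282.38 = 46.04 mol
n/ν → Z: 10.56, G: 7.380, X: 11.51; G is limiting.
Z consumed = (4/1) × 7.380 = 29.52 mol
Z remaining = 42.25 − 29.52 = 12.73 mol
mass = 12.73 × 42.61 = 542.4 g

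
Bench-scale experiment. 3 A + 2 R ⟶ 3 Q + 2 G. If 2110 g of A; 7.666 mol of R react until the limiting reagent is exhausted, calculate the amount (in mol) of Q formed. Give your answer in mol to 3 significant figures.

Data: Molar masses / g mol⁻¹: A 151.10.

n(A) = 2110 / 151.10 = 13.96 mol
n(R) = 7.666 mol
n/ν for A = 13.96/3 = 4.653
n/ν for R = 7.666/2 = 3.833
Smallest n/ν is R → limiting reagent.
n(Q) = (3/2) × 7.666 = 11.50 mol

11.5 mol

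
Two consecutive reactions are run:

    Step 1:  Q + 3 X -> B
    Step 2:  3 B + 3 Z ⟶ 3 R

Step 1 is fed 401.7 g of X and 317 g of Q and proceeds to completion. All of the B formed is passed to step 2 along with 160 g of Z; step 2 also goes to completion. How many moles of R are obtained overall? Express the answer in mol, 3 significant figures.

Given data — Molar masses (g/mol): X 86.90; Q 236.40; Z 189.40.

Step 1:
n(X) = 401.7 / 86.90 = 4.623 mol
n(Q) = 317.0 / 236.40 = 1.341 mol
n/ν for X = 4.623/3 = 1.541
n/ν for Q = 1.341/1 = 1.341
Smallest n/ν is Q → limiting reagent.
n(B) produced = (1/1) × 1.341 = 1.341 mol
Step 2:
n(B) available = 1.341 mol
n(Z) = 160.0 / 189.40 = 0.8448 mol
n/ν for B = 1.341/3 = 0.4470
n/ν for Z = 0.8448/3 = 0.2816
Smallest n/ν is Z → limiting reagent.
n(R) = (3/3) × 0.8448 = 0.8448 mol

0.845 mol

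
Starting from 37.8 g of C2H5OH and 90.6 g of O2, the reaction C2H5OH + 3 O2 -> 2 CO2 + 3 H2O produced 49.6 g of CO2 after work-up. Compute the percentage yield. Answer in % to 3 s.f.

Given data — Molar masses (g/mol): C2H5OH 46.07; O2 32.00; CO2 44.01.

68.7 %

n(C2H5OH) = 37.80 / 46.07 = 0.8205 mol
n(O2) = 90.60 / 32.00 = 2.831 mol
n/ν for C2H5OH = 0.8205/1 = 0.8205
n/ν for O2 = 2.831/3 = 0.9437
Smallest n/ν is C2H5OH → limiting reagent.
theoretical n(CO2) = (2/1) × 0.8205 = 1.641 mol → 72.22 g
% yield = 49.6 / 72.22 × 100 = 68.68 %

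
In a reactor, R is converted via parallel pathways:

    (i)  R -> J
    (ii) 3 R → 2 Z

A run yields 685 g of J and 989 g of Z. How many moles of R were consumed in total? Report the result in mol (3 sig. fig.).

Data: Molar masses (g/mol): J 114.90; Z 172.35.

n(J) = 685 / 114.90 = 5.962 mol
n(Z) = 989 / 172.35 = 5.738 mol
n(R) via (i) = (1/1)×5.962 = 5.962 mol
n(R) via (ii) = (3/2)×5.738 = 8.607 mol
total n(R) = 5.962 + 8.607 = 14.57 mol

14.6 mol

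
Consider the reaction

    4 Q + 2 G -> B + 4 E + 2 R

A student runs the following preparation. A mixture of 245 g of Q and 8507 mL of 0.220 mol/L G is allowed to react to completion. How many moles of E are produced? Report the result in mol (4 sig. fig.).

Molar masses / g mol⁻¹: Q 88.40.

n(Q) = 245.0 / 88.40 = 2.771 mol
n(G) = 0.220 × 8507/1000 = 1.872 mol
n/ν for Q = 2.771/4 = 0.6928
n/ν for G = 1.872/2 = 0.9360
Smallest n/ν is Q → limiting reagent.
n(E) = (4/4) × 2.771 = 2.771 mol

2.771 mol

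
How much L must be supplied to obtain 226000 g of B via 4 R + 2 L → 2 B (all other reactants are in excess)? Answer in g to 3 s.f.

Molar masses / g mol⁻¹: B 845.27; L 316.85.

n(B) = 226000 / 845.27 = 267.4 mol
n(L) = (2/2) × 267.4 = 267.4 mol
mass = 267.4 × 316.85 = 84730 g

84700 g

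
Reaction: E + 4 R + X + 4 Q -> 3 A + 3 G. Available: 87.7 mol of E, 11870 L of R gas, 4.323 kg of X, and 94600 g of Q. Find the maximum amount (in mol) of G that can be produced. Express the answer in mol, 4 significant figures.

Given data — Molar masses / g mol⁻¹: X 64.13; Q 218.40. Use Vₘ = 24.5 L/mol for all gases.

n(E) = 87.70 mol
n(R) = 11870 / 24.5 = 484.5 mol
n(X) = 4.323×1000 / 64.13 = 67.41 mol
n(Q) = 94600 / 218.40 = 433.2 mol
n/ν for E = 87.70/1 = 87.70
n/ν for R = 484.5/4 = 121.1
n/ν for X = 67.41/1 = 67.41
n/ν for Q = 433.2/4 = 108.3
Smallest n/ν is X → limiting reagent.
n(G) = (3/1) × 67.41 = 202.2 mol

202.2 mol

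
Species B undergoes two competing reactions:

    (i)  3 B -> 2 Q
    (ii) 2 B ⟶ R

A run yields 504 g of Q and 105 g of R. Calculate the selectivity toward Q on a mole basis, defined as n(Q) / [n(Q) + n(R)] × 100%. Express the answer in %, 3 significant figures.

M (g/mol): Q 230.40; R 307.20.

86.5 %

n(Q) = 504 / 230.40 = 2.188 mol
n(R) = 105 / 307.20 = 0.3418 mol
selectivity = 2.188/(2.188+0.3418) × 100 = 86.49 %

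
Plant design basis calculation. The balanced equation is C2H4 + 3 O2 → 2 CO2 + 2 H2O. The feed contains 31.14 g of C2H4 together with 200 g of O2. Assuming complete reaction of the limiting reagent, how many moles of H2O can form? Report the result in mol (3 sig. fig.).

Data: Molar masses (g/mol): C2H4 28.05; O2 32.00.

2.22 mol

n(C2H4) = 31.14 / 28.05 = 1.110 mol
n(O2) = 200.0 / 32.00 = 6.250 mol
n/ν → C2H4: 1.110, O2: 2.083; C2H4 is limiting.
n(H2O) = (2/1) × 1.110 = 2.220 mol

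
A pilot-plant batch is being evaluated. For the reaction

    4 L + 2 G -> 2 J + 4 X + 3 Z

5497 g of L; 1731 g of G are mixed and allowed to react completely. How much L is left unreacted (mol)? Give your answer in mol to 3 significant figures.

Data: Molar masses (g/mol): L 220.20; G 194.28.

7.14 mol

n(L) = 5497 / 220.20 = 24.96 mol
n(G) = 1731 / 194.28 = 8.910 mol
n/ν → L: 6.240, G: 4.455; G is limiting.
L consumed = (4/2) × 8.910 = 17.82 mol
L remaining = 24.96 − 17.82 = 7.140 mol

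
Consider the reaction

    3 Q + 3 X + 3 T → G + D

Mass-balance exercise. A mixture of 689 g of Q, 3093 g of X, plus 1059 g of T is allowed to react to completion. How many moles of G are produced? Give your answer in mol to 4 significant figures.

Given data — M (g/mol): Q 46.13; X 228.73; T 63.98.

4.507 mol

n(Q) = 689.0 / 46.13 = 14.94 mol
n(X) = 3093 / 228.73 = 13.52 mol
n(T) = 1059 / 63.98 = 16.55 mol
n/ν for Q = 14.94/3 = 4.980
n/ν for X = 13.52/3 = 4.507
n/ν for T = 16.55/3 = 5.517
Smallest n/ν is X → limiting reagent.
n(G) = (1/3) × 13.52 = 4.507 mol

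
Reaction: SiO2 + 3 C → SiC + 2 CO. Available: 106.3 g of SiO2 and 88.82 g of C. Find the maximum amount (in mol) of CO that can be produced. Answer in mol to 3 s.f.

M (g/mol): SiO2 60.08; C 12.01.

n(SiO2) = 106.3 / 60.08 = 1.769 mol
n(C) = 88.82 / 12.01 = 7.396 mol
n/ν for SiO2 = 1.769/1 = 1.769
n/ν for C = 7.396/3 = 2.465
Smallest n/ν is SiO2 → limiting reagent.
n(CO) = (2/1) × 1.769 = 3.538 mol

3.54 mol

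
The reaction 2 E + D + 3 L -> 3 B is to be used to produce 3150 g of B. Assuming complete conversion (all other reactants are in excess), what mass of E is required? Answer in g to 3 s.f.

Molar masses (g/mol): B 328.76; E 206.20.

n(B) = 3150 / 328.76 = 9.581 mol
n(E) = (2/3) × 9.581 = 6.387 mol
mass = 6.387 × 206.20 = 1317 g

1320 g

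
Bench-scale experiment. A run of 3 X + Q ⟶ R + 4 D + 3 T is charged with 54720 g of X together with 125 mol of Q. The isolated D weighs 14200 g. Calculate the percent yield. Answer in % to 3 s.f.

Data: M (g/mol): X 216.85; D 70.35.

n(X) = 54720 / 216.85 = 252.3 mol
n(Q) = 125.0 mol
n/ν for X = 252.3/3 = 84.10
n/ν for Q = 125.0/1 = 125.0
Smallest n/ν is X → limiting reagent.
theoretical n(D) = (4/3) × 252.3 = 336.4 mol → 23670 g
% yield = 14200 / 23670 × 100 = 59.99 %

60.0 %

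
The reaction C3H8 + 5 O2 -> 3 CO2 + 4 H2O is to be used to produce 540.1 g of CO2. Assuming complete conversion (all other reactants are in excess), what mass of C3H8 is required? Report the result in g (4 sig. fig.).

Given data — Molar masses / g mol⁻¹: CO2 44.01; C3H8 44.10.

n(CO2) = 540.1 / 44.01 = 12.27 mol
n(C3H8) = (1/3) × 12.27 = 4.090 mol
mass = 4.090 × 44.10 = 180.4 g

180.4 g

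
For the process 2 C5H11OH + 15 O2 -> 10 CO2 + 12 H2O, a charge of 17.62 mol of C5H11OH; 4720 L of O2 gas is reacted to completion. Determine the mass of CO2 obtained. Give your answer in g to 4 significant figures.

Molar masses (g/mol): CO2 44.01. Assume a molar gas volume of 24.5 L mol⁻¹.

n(C5H11OH) = 17.62 mol
n(O2) = 4720 / 24.5 = 192.7 mol
n/ν for C5H11OH = 17.62/2 = 8.810
n/ν for O2 = 192.7/15 = 12.85
Smallest n/ν is C5H11OH → limiting reagent.
n(CO2) = (10/2) × 17.62 = 88.10 mol
mass = 88.10 × 44.01 = 3877 g

3877 g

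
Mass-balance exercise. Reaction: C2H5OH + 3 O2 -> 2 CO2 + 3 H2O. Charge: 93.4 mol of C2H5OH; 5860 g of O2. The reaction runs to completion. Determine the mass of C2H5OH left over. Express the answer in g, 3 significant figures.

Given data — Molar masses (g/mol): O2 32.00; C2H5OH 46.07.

1490 g

n(C2H5OH) = 93.40 mol
n(O2) = 5860 / 32.00 = 183.1 mol
n/ν for C2H5OH = 93.40/1 = 93.40
n/ν for O2 = 183.1/3 = 61.03
Smallest n/ν is O2 → limiting reagent.
C2H5OH consumed = (1/3) × 183.1 = 61.03 mol
C2H5OH remaining = 93.40 − 61.03 = 32.37 mol
mass = 32.37 × 46.07 = 1491 g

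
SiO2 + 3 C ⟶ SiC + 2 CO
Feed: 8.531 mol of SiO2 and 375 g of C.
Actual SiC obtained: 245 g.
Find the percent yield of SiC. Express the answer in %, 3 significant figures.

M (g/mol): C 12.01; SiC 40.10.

n(SiO2) = 8.531 mol
n(C) = 375.0 / 12.01 = 31.22 mol
n/ν for SiO2 = 8.531/1 = 8.531
n/ν for C = 31.22/3 = 10.41
Smallest n/ν is SiO2 → limiting reagent.
theoretical n(SiC) = (1/1) × 8.531 = 8.531 mol → 342.1 g
% yield = 245 / 342.1 × 100 = 71.62 %

71.6 %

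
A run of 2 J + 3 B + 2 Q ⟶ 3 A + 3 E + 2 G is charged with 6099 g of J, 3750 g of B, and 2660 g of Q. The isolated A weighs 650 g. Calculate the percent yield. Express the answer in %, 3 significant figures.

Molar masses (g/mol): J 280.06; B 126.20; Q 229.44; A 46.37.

n(J) = 6099 / 280.06 = 21.78 mol
n(B) = 3750 / 126.20 = 29.71 mol
n(Q) = 2660 / 229.44 = 11.59 mol
n/ν → J: 10.89, B: 9.903, Q: 5.795; Q is limiting.
theoretical n(A) = (3/2) × 11.59 = 17.39 mol → 806.4 g
% yield = 650 / 806.4 × 100 = 80.61 %

80.6 %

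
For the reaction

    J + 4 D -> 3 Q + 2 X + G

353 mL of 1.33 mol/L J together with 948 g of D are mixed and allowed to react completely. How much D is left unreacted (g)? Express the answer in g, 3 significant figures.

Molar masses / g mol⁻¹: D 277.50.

427 g

n(J) = 1.33 × 353.0/1000 = 0.4695 mol
n(D) = 948.0 / 277.50 = 3.416 mol
n/ν → J: 0.4695, D: 0.8540; J is limiting.
D consumed = (4/1) × 0.4695 = 1.878 mol
D remaining = 3.416 − 1.878 = 1.538 mol
mass = 1.538 × 277.50 = 426.8 g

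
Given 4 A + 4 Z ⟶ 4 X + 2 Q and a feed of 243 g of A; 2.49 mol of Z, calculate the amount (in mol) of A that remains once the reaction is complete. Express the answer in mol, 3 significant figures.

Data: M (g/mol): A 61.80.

n(A) = 243.0 / 61.80 = 3.932 mol
n(Z) = 2.490 mol
n/ν for A = 3.932/4 = 0.9830
n/ν for Z = 2.490/4 = 0.6225
Smallest n/ν is Z → limiting reagent.
A consumed = (4/4) × 2.490 = 2.490 mol
A remaining = 3.932 − 2.490 = 1.442 mol

1.44 mol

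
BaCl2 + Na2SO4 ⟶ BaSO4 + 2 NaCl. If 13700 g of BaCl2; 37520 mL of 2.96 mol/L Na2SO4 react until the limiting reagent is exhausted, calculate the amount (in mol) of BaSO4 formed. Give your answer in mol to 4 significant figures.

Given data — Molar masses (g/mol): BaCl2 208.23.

n(BaCl2) = 13700 / 208.23 = 65.79 mol
n(Na2SO4) = 2.96 × 37520/1000 = 111.1 mol
n/ν for BaCl2 = 65.79/1 = 65.79
n/ν for Na2SO4 = 111.1/1 = 111.1
Smallest n/ν is BaCl2 → limiting reagent.
n(BaSO4) = (1/1) × 65.79 = 65.79 mol

65.79 mol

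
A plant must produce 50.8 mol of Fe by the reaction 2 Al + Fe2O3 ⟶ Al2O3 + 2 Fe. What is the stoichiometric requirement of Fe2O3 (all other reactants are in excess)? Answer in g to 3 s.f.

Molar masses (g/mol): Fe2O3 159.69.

n(Fe) = 50.80 mol
n(Fe2O3) = (1/2) × 50.80 = 25.40 mol
mass = 25.40 × 159.69 = 4056 g

4060 g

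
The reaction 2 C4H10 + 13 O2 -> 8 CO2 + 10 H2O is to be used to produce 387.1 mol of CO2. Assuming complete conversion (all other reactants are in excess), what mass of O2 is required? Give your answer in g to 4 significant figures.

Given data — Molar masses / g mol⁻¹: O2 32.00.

n(CO2) = 387.1 mol
n(O2) = (13/8) × 387.1 = 629.0 mol
mass = 629.0 × 32.00 = 20130 g

20130 g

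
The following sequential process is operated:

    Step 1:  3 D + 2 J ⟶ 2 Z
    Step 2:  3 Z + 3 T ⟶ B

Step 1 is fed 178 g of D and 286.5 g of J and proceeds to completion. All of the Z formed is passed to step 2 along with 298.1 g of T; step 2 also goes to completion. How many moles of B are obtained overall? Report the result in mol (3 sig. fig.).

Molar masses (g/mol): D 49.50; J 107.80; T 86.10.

Step 1:
n(D) = 178.0 / 49.50 = 3.596 mol
n(J) = 286.5 / 107.80 = 2.658 mol
n/ν for D = 3.596/3 = 1.199
n/ν for J = 2.658/2 = 1.329
Smallest n/ν is D → limiting reagent.
n(Z) produced = (2/3) × 3.596 = 2.397 mol
Step 2:
n(Z) available = 2.397 mol
n(T) = 298.1 / 86.10 = 3.462 mol
n/ν for Z = 2.397/3 = 0.7990
n/ν for T = 3.462/3 = 1.154
Smallest n/ν is Z → limiting reagent.
n(B) = (1/3) × 2.397 = 0.7990 mol

0.799 mol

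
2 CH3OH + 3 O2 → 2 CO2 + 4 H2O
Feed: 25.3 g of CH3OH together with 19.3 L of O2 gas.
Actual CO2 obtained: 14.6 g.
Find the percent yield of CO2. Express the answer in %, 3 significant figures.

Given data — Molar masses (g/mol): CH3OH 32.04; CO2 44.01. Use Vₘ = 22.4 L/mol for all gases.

n(CH3OH) = 25.30 / 32.04 = 0.7896 mol
n(O2) = 19.30 / 22.4 = 0.8616 mol
n/ν for CH3OH = 0.7896/2 = 0.3948
n/ν for O2 = 0.8616/3 = 0.2872
Smallest n/ν is O2 → limiting reagent.
theoretical n(CO2) = (2/3) × 0.8616 = 0.5744 mol → 25.28 g
% yield = 14.6 / 25.28 × 100 = 57.75 %

57.8 %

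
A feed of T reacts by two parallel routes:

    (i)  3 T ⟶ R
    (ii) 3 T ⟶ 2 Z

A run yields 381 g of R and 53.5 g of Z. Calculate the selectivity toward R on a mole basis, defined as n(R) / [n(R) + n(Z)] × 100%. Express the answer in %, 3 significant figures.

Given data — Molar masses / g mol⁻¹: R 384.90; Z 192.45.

n(R) = 381 / 384.90 = 0.9899 mol
n(Z) = 53.5 / 192.45 = 0.2780 mol
selectivity = 0.9899/(0.9899+0.2780) × 100 = 78.07 %

78.1 %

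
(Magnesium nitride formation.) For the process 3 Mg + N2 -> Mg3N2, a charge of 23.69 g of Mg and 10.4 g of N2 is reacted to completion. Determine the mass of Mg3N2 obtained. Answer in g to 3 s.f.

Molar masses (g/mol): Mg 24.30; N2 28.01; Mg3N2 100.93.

32.8 g

n(Mg) = 23.69 / 24.30 = 0.9749 mol
n(N2) = 10.40 / 28.01 = 0.3713 mol
n/ν for Mg = 0.9749/3 = 0.3250
n/ν for N2 = 0.3713/1 = 0.3713
Smallest n/ν is Mg → limiting reagent.
n(Mg3N2) = (1/3) × 0.9749 = 0.3250 mol
mass = 0.3250 × 100.93 = 32.80 g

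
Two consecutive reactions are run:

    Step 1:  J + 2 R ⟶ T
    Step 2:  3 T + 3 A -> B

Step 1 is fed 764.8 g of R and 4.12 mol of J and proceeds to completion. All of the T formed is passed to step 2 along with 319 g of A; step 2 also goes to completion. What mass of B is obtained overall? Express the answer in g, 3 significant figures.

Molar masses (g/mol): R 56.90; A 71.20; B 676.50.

929 g

Step 1:
n(R) = 764.8 / 56.90 = 13.44 mol
n(J) = 4.120 mol
n/ν → R: 6.720, J: 4.120; J is limiting.
n(T) produced = (1/1) × 4.120 = 4.120 mol
Step 2:
n(T) available = 4.120 mol
n(A) = 319.0 / 71.20 = 4.480 mol
n/ν → T: 1.373, A: 1.493; T is limiting.
n(B) = (1/3) × 4.120 = 1.373 mol
mass = 1.373 × 676.50 = 928.8 g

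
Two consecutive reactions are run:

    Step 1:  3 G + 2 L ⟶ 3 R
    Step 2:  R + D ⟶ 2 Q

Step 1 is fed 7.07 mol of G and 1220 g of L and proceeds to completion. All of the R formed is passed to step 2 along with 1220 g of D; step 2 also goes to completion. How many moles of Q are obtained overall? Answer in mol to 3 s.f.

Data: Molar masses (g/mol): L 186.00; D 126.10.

Step 1:
n(G) = 7.070 mol
n(L) = 1220 / 186.00 = 6.559 mol
n/ν for G = 7.070/3 = 2.357
n/ν for L = 6.559/2 = 3.280
Smallest n/ν is G → limiting reagent.
n(R) produced = (3/3) × 7.070 = 7.070 mol
Step 2:
n(R) available = 7.070 mol
n(D) = 1220 / 126.10 = 9.675 mol
n/ν for R = 7.070/1 = 7.070
n/ν for D = 9.675/1 = 9.675
Smallest n/ν is R → limiting reagent.
n(Q) = (2/1) × 7.070 = 14.14 mol

14.1 mol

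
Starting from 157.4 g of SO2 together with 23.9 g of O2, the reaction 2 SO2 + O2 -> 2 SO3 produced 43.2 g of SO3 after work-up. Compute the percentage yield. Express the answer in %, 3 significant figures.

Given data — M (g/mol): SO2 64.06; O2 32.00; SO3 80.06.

n(SO2) = 157.4 / 64.06 = 2.457 mol
n(O2) = 23.90 / 32.00 = 0.7469 mol
n/ν for SO2 = 2.457/2 = 1.229
n/ν for O2 = 0.7469/1 = 0.7469
Smallest n/ν is O2 → limiting reagent.
theoretical n(SO3) = (2/1) × 0.7469 = 1.494 mol → 119.6 g
% yield = 43.2 / 119.6 × 100 = 36.12 %

36.1 %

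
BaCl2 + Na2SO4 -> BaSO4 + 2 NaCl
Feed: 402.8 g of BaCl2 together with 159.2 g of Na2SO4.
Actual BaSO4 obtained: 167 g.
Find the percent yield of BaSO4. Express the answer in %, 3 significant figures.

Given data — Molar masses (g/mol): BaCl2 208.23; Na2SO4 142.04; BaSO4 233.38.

63.8 %

n(BaCl2) = 402.8 / 208.23 = 1.934 mol
n(Na2SO4) = 159.2 / 142.04 = 1.121 mol
n/ν for BaCl2 = 1.934/1 = 1.934
n/ν for Na2SO4 = 1.121/1 = 1.121
Smallest n/ν is Na2SO4 → limiting reagent.
theoretical n(BaSO4) = (1/1) × 1.121 = 1.121 mol → 261.6 g
% yield = 167 / 261.6 × 100 = 63.84 %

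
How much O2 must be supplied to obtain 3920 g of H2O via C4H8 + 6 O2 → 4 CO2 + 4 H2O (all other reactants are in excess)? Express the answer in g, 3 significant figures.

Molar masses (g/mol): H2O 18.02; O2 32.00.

10400 g

n(H2O) = 3920 / 18.02 = 217.5 mol
n(O2) = (6/4) × 217.5 = 326.3 mol
mass = 326.3 × 32.00 = 10440 g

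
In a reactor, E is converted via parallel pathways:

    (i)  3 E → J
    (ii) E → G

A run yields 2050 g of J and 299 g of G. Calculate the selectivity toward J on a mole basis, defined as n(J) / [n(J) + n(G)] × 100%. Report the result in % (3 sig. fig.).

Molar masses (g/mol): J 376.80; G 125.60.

69.6 %

n(J) = 2050 / 376.80 = 5.441 mol
n(G) = 299 / 125.60 = 2.381 mol
selectivity = 5.441/(5.441+2.381) × 100 = 69.56 %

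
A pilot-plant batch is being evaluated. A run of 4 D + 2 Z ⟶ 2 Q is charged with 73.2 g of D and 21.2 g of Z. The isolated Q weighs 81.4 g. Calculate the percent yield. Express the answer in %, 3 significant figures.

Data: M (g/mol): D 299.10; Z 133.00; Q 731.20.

n(D) = 73.20 / 299.10 = 0.2447 mol
n(Z) = 21.20 / 133.00 = 0.1594 mol
n/ν for D = 0.2447/4 = 0.06118
n/ν for Z = 0.1594/2 = 0.07970
Smallest n/ν is D → limiting reagent.
theoretical n(Q) = (2/4) × 0.2447 = 0.1224 mol → 89.50 g
% yield = 81.4 / 89.50 × 100 = 90.95 %

91.0 %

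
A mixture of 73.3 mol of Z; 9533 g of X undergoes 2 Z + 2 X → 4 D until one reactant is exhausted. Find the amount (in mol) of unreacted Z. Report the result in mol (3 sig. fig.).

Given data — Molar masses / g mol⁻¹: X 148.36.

n(Z) = 73.30 mol
n(X) = 9533 / 148.36 = 64.26 mol
n/ν → Z: 36.65, X: 32.13; X is limiting.
Z consumed = (2/2) × 64.26 = 64.26 mol
Z remaining = 73.30 − 64.26 = 9.040 mol

9.04 mol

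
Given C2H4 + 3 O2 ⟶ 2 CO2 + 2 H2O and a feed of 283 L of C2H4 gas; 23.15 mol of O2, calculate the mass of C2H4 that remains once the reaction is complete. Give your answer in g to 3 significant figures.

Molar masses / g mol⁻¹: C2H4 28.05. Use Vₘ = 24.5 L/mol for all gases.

n(C2H4) = 283.0 / 24.5 = 11.55 mol
n(O2) = 23.15 mol
n/ν → C2H4: 11.55, O2: 7.717; O2 is limiting.
C2H4 consumed = (1/3) × 23.15 = 7.717 mol
C2H4 remaining = 11.55 − 7.717 = 3.833 mol
mass = 3.833 × 28.05 = 107.5 g

108 g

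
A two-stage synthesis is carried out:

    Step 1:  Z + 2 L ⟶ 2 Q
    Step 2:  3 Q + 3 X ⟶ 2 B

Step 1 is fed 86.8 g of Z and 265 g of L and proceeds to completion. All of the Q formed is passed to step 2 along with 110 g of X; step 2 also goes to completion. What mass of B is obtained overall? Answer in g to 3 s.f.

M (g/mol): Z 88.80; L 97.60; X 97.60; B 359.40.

270 g

Step 1:
n(Z) = 86.80 / 88.80 = 0.9775 mol
n(L) = 265.0 / 97.60 = 2.715 mol
n/ν for Z = 0.9775/1 = 0.9775
n/ν for L = 2.715/2 = 1.358
Smallest n/ν is Z → limiting reagent.
n(Q) produced = (2/1) × 0.9775 = 1.955 mol
Step 2:
n(Q) available = 1.955 mol
n(X) = 110.0 / 97.60 = 1.127 mol
n/ν for Q = 1.955/3 = 0.6517
n/ν for X = 1.127/3 = 0.3757
Smallest n/ν is X → limiting reagent.
n(B) = (2/3) × 1.127 = 0.7513 mol
mass = 0.7513 × 359.40 = 270.0 g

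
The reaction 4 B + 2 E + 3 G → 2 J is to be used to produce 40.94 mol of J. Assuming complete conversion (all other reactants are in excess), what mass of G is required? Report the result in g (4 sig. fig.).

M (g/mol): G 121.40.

7455 g

n(J) = 40.94 mol
n(G) = (3/2) × 40.94 = 61.41 mol
mass = 61.41 × 121.40 = 7455 g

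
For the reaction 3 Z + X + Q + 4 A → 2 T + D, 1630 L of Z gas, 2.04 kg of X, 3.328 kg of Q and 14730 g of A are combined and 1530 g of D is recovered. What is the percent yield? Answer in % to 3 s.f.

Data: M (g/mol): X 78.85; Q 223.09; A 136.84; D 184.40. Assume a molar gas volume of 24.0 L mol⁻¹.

n(Z) = 1630 / 24.0 = 67.92 mol
n(X) = 2.040×1000 / 78.85 = 25.87 mol
n(Q) = 3.328×1000 / 223.09 = 14.92 mol
n(A) = 14730 / 136.84 = 107.6 mol
n/ν for Z = 67.92/3 = 22.64
n/ν for X = 25.87/1 = 25.87
n/ν for Q = 14.92/1 = 14.92
n/ν for A = 107.6/4 = 26.90
Smallest n/ν is Q → limiting reagent.
theoretical n(D) = (1/1) × 14.92 = 14.92 mol → 2751 g
% yield = 1530 / 2751 × 100 = 55.62 %

55.6 %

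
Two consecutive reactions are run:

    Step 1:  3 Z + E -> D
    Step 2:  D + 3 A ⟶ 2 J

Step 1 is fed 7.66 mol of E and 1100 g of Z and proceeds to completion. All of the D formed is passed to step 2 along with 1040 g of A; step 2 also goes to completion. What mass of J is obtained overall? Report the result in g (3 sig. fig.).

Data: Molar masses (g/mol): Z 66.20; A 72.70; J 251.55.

Step 1:
n(E) = 7.660 mol
n(Z) = 1100 / 66.20 = 16.62 mol
n/ν for E = 7.660/1 = 7.660
n/ν for Z = 16.62/3 = 5.540
Smallest n/ν is Z → limiting reagent.
n(D) produced = (1/3) × 16.62 = 5.540 mol
Step 2:
n(D) available = 5.540 mol
n(A) = 1040 / 72.70 = 14.31 mol
n/ν for D = 5.540/1 = 5.540
n/ν for A = 14.31/3 = 4.770
Smallest n/ν is A → limiting reagent.
n(J) = (2/3) × 14.31 = 9.540 mol
mass = 9.540 × 251.55 = 2400 g

2400 g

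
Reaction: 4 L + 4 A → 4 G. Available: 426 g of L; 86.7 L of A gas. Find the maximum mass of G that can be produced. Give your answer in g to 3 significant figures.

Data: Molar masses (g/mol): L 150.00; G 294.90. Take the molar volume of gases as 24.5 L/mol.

838 g

n(L) = 426.0 / 150.00 = 2.840 mol
n(A) = 86.70 / 24.5 = 3.539 mol
n/ν → L: 0.7100, A: 0.8848; L is limiting.
n(G) = (4/4) × 2.840 = 2.840 mol
mass = 2.840 × 294.90 = 837.5 g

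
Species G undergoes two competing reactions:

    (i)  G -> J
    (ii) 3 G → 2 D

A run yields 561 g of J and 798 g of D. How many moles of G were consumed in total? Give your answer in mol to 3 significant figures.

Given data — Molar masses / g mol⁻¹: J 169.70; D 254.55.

8.01 mol

n(J) = 561 / 169.70 = 3.306 mol
n(D) = 798 / 254.55 = 3.135 mol
n(G) via (i) = (1/1)×3.306 = 3.306 mol
n(G) via (ii) = (3/2)×3.135 = 4.703 mol
total n(G) = 3.306 + 4.703 = 8.009 mol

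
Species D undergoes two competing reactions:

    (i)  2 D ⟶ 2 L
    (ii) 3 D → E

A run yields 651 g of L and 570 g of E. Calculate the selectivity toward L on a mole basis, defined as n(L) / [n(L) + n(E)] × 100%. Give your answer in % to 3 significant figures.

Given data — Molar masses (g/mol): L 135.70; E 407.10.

77.4 %

n(L) = 651 / 135.70 = 4.797 mol
n(E) = 570 / 407.10 = 1.400 mol
selectivity = 4.797/(4.797+1.400) × 100 = 77.41 %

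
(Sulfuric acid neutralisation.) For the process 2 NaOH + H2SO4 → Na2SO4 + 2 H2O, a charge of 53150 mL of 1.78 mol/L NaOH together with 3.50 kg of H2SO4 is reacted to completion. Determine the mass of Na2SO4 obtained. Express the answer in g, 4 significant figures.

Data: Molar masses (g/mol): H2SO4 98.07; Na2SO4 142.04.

5069 g

n(NaOH) = 1.78 × 53150/1000 = 94.61 mol
n(H2SO4) = 3.500×1000 / 98.07 = 35.69 mol
n/ν for NaOH = 94.61/2 = 47.31
n/ν for H2SO4 = 35.69/1 = 35.69
Smallest n/ν is H2SO4 → limiting reagent.
n(Na2SO4) = (1/1) × 35.69 = 35.69 mol
mass = 35.69 × 142.04 = 5069 g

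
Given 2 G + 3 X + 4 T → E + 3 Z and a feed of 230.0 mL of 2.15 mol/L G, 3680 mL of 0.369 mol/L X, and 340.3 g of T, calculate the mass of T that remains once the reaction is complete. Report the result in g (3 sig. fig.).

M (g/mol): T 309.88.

n(G) = 2.15 × 230.0/1000 = 0.4945 mol
n(X) = 0.369 × 3680/1000 = 1.358 mol
n(T) = 340.3 / 309.88 = 1.098 mol
n/ν for G = 0.4945/2 = 0.2473
n/ν for X = 1.358/3 = 0.4527
n/ν for T = 1.098/4 = 0.2745
Smallest n/ν is G → limiting reagent.
T consumed = (4/2) × 0.4945 = 0.9890 mol
T remaining = 1.098 − 0.9890 = 0.1090 mol
mass = 0.1090 × 309.88 = 33.78 g

33.8 g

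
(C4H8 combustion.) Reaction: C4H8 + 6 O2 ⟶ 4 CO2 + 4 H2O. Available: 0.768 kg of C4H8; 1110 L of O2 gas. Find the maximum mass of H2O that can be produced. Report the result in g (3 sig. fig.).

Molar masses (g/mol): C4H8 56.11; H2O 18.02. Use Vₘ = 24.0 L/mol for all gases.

n(C4H8) = 0.7680×1000 / 56.11 = 13.69 mol
n(O2) = 1110 / 24.0 = 46.25 mol
n/ν for C4H8 = 13.69/1 = 13.69
n/ν for O2 = 46.25/6 = 7.708
Smallest n/ν is O2 → limiting reagent.
n(H2O) = (4/6) × 46.25 = 30.83 mol
mass = 30.83 × 18.02 = 555.6 g

556 g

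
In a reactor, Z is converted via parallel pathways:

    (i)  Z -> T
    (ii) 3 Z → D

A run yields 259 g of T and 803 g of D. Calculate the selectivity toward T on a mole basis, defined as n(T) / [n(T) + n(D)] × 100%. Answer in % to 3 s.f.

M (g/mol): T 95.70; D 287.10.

49.2 %

n(T) = 259 / 95.70 = 2.706 mol
n(D) = 803 / 287.10 = 2.797 mol
selectivity = 2.706/(2.706+2.797) × 100 = 49.17 %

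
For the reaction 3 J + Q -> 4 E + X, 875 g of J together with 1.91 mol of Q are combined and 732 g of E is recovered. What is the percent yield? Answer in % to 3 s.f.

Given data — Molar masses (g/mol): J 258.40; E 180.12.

n(J) = 875.0 / 258.40 = 3.386 mol
n(Q) = 1.910 mol
n/ν for J = 3.386/3 = 1.129
n/ν for Q = 1.910/1 = 1.910
Smallest n/ν is J → limiting reagent.
theoretical n(E) = (4/3) × 3.386 = 4.515 mol → 813.2 g
% yield = 732 / 813.2 × 100 = 90.01 %

90.0 %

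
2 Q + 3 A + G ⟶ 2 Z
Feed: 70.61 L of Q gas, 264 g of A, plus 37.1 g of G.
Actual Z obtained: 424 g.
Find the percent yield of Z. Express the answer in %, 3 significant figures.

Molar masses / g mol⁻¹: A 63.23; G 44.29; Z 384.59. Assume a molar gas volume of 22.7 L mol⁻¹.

n(Q) = 70.61 / 22.7 = 3.111 mol
n(A) = 264.0 / 63.23 = 4.175 mol
n(G) = 37.10 / 44.29 = 0.8377 mol
n/ν for Q = 3.111/2 = 1.556
n/ν for A = 4.175/3 = 1.392
n/ν for G = 0.8377/1 = 0.8377
Smallest n/ν is G → limiting reagent.
theoretical n(Z) = (2/1) × 0.8377 = 1.675 mol → 644.2 g
% yield = 424 / 644.2 × 100 = 65.82 %

65.8 %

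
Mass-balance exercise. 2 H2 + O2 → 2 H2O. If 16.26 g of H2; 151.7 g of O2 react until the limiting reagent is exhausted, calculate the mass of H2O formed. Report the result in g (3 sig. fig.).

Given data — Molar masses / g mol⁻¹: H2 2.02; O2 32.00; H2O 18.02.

145 g

n(H2) = 16.26 / 2.02 = 8.050 mol
n(O2) = 151.7 / 32.00 = 4.741 mol
n/ν for H2 = 8.050/2 = 4.025
n/ν for O2 = 4.741/1 = 4.741
Smallest n/ν is H2 → limiting reagent.
n(H2O) = (2/2) × 8.050 = 8.050 mol
mass = 8.050 × 18.02 = 145.1 g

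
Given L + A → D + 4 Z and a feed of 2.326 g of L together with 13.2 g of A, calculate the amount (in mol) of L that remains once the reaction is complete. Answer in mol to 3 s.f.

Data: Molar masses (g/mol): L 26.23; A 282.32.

0.0419 mol

n(L) = 2.326 / 26.23 = 0.08868 mol
n(A) = 13.20 / 282.32 = 0.04676 mol
n/ν for L = 0.08868/1 = 0.08868
n/ν for A = 0.04676/1 = 0.04676
Smallest n/ν is A → limiting reagent.
L consumed = (1/1) × 0.04676 = 0.04676 mol
L remaining = 0.08868 − 0.04676 = 0.04192 mol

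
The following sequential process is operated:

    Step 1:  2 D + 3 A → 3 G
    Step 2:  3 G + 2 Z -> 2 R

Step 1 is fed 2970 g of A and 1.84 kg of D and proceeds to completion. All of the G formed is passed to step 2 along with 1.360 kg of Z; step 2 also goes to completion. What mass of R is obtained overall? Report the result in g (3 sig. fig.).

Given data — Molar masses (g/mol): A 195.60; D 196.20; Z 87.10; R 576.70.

5410 g

Step 1:
n(A) = 2970 / 195.60 = 15.18 mol
n(D) = 1.840×1000 / 196.20 = 9.378 mol
n/ν for A = 15.18/3 = 5.060
n/ν for D = 9.378/2 = 4.689
Smallest n/ν is D → limiting reagent.
n(G) produced = (3/2) × 9.378 = 14.07 mol
Step 2:
n(G) available = 14.07 mol
n(Z) = 1.360×1000 / 87.10 = 15.61 mol
n/ν for G = 14.07/3 = 4.690
n/ν for Z = 15.61/2 = 7.805
Smallest n/ν is G → limiting reagent.
n(R) = (2/3) × 14.07 = 9.380 mol
mass = 9.380 × 576.70 = 5409 g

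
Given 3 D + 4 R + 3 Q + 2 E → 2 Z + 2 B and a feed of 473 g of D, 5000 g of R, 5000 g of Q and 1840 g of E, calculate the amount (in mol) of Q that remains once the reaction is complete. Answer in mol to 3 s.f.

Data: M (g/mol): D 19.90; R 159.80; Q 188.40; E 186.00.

n(D) = 473.0 / 19.90 = 23.77 mol
n(R) = 5000 / 159.80 = 31.29 mol
n(Q) = 5000 / 188.40 = 26.54 mol
n(E) = 1840 / 186.00 = 9.892 mol
n/ν → D: 7.923, R: 7.823, Q: 8.847, E: 4.946; E is limiting.
Q consumed = (3/2) × 9.892 = 14.84 mol
Q remaining = 26.54 − 14.84 = 11.70 mol

11.7 mol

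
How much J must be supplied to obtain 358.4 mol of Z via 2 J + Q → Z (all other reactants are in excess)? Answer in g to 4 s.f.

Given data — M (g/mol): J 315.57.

n(Z) = 358.4 mol
n(J) = (2/1) × 358.4 = 716.8 mol
mass = 716.8 × 315.57 = 226200 g

226200 g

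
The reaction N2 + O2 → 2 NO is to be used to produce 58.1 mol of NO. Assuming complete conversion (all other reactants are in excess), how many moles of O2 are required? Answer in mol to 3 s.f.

29.1 mol

n(NO) = 58.10 mol
n(O2) = (1/2) × 58.10 = 29.05 mol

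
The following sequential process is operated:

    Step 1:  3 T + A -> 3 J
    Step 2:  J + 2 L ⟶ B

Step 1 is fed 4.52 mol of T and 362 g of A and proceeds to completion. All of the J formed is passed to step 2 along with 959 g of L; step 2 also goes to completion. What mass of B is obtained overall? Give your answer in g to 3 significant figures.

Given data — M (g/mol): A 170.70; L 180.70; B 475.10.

1260 g

Step 1:
n(T) = 4.520 mol
n(A) = 362.0 / 170.70 = 2.121 mol
n/ν for T = 4.520/3 = 1.507
n/ν for A = 2.121/1 = 2.121
Smallest n/ν is T → limiting reagent.
n(J) produced = (3/3) × 4.520 = 4.520 mol
Step 2:
n(J) available = 4.520 mol
n(L) = 959.0 / 180.70 = 5.307 mol
n/ν for J = 4.520/1 = 4.520
n/ν for L = 5.307/2 = 2.654
Smallest n/ν is L → limiting reagent.
n(B) = (1/2) × 5.307 = 2.654 mol
mass = 2.654 × 475.10 = 1261 g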